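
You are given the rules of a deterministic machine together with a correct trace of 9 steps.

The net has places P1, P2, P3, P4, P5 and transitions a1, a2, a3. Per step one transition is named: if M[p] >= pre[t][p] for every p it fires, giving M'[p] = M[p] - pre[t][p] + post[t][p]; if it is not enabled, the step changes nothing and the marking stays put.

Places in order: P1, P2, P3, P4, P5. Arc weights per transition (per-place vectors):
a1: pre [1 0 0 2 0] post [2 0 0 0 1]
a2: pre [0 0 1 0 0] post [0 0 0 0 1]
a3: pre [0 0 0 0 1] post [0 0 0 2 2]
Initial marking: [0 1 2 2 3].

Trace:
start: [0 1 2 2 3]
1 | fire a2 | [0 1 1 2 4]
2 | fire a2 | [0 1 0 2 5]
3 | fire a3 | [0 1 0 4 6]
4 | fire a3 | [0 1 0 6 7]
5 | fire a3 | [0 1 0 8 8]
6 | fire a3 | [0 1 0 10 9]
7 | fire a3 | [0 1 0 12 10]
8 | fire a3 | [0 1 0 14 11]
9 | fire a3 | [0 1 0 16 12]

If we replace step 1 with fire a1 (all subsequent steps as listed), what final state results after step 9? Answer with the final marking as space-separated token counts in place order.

0 1 1 16 11

(re-executing from step 1 with the substitution; state before step 1: [0 1 2 2 3])
1 | fire a1 | [0 1 2 2 3]
2 | fire a2 | [0 1 1 2 4]
3 | fire a3 | [0 1 1 4 5]
4 | fire a3 | [0 1 1 6 6]
5 | fire a3 | [0 1 1 8 7]
6 | fire a3 | [0 1 1 10 8]
7 | fire a3 | [0 1 1 12 9]
8 | fire a3 | [0 1 1 14 10]
9 | fire a3 | [0 1 1 16 11]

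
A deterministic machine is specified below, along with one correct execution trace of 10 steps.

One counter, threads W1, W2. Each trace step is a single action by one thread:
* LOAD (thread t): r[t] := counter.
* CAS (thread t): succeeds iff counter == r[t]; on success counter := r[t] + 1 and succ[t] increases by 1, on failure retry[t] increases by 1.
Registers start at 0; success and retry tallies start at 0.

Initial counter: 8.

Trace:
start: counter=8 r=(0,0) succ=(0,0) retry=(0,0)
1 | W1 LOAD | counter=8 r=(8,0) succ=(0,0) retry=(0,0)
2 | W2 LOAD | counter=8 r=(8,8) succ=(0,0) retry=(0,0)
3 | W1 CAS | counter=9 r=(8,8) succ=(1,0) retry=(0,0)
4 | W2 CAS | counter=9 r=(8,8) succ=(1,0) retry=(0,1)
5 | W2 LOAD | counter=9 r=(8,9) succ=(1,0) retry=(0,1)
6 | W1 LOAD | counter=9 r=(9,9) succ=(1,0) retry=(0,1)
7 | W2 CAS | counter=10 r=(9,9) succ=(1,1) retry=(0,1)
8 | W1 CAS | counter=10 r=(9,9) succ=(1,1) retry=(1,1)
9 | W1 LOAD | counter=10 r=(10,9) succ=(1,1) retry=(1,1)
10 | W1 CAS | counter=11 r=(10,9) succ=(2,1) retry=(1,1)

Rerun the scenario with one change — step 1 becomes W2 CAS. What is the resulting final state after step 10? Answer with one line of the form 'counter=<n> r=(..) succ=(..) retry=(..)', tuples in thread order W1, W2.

counter=11 r=(10,9) succ=(1,2) retry=(2,1)

(re-executing from step 1 with the substitution; state before step 1: counter=8 r=(0,0) succ=(0,0) retry=(0,0))
1 | W2 CAS | counter=8 r=(0,0) succ=(0,0) retry=(0,1)
2 | W2 LOAD | counter=8 r=(0,8) succ=(0,0) retry=(0,1)
3 | W1 CAS | counter=8 r=(0,8) succ=(0,0) retry=(1,1)
4 | W2 CAS | counter=9 r=(0,8) succ=(0,1) retry=(1,1)
5 | W2 LOAD | counter=9 r=(0,9) succ=(0,1) retry=(1,1)
6 | W1 LOAD | counter=9 r=(9,9) succ=(0,1) retry=(1,1)
7 | W2 CAS | counter=10 r=(9,9) succ=(0,2) retry=(1,1)
8 | W1 CAS | counter=10 r=(9,9) succ=(0,2) retry=(2,1)
9 | W1 LOAD | counter=10 r=(10,9) succ=(0,2) retry=(2,1)
10 | W1 CAS | counter=11 r=(10,9) succ=(1,2) retry=(2,1)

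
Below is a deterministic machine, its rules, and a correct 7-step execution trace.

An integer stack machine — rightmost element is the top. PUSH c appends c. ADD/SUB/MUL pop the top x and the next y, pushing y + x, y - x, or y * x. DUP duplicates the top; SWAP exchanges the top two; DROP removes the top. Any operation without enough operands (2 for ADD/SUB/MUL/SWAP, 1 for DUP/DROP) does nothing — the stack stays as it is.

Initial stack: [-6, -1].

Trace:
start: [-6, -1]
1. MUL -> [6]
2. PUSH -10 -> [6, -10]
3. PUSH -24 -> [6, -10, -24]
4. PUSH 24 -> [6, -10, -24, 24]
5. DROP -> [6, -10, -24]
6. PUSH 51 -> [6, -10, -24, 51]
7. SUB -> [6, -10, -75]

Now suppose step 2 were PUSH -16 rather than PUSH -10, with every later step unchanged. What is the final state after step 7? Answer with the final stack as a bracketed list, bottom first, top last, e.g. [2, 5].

[6, -16, -75]

(re-executing from step 2 with the substitution; state before step 2: [6])
2. PUSH -16 -> [6, -16]
3. PUSH -24 -> [6, -16, -24]
4. PUSH 24 -> [6, -16, -24, 24]
5. DROP -> [6, -16, -24]
6. PUSH 51 -> [6, -16, -24, 51]
7. SUB -> [6, -16, -75]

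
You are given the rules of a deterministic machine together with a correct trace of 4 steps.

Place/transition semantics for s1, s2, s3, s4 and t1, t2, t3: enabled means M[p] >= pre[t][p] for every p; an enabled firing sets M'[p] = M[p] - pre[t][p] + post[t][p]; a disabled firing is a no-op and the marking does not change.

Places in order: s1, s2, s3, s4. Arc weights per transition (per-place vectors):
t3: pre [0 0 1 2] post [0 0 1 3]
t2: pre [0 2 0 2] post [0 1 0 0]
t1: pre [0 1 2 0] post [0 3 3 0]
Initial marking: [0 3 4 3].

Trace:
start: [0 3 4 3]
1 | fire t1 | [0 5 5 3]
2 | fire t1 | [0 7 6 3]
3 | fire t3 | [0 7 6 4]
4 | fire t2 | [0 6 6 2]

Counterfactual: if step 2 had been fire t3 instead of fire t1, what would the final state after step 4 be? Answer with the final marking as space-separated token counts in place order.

0 4 5 3

(re-executing from step 2 with the substitution; state before step 2: [0 5 5 3])
2 | fire t3 | [0 5 5 4]
3 | fire t3 | [0 5 5 5]
4 | fire t2 | [0 4 5 3]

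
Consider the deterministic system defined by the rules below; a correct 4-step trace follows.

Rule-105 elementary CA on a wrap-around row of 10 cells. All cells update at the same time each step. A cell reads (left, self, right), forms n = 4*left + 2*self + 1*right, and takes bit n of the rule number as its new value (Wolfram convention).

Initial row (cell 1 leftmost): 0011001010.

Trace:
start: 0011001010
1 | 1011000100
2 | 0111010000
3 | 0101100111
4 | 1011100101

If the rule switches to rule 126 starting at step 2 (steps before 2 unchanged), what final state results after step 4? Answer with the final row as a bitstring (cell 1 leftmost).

0001101100

(re-executing steps 2..4 under rule 126; state before step 2: 1011000100)
2 | 1111101111
3 | 0000111000
4 | 0001101100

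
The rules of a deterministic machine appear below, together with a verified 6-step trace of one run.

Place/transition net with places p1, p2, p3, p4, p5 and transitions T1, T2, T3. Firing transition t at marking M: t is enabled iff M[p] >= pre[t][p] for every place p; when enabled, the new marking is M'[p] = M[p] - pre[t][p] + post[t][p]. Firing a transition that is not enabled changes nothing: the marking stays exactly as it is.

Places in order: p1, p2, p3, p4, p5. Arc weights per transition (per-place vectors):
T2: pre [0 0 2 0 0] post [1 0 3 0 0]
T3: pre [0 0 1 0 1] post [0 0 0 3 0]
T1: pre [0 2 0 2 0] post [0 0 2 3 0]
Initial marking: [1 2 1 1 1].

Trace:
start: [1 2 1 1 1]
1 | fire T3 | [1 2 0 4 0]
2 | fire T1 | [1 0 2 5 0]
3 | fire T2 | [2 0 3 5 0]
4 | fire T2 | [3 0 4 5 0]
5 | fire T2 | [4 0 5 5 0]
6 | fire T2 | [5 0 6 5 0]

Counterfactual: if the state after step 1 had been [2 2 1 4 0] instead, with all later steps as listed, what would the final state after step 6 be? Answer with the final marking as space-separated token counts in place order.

state after step 1 := [2 2 1 4 0]
2 | fire T1 | [2 0 3 5 0]
3 | fire T2 | [3 0 4 5 0]
4 | fire T2 | [4 0 5 5 0]
5 | fire T2 | [5 0 6 5 0]
6 | fire T2 | [6 0 7 5 0]

6 0 7 5 0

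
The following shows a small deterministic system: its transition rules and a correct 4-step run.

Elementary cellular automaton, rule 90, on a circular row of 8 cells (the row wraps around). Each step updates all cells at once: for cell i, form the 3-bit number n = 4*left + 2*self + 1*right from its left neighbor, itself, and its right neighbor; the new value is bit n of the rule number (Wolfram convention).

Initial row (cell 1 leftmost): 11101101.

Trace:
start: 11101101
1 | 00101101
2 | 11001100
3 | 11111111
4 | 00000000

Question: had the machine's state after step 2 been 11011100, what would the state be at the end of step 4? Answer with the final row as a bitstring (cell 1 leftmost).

state after step 2 := 11011100
3 | 11010111
4 | 01000100

01000100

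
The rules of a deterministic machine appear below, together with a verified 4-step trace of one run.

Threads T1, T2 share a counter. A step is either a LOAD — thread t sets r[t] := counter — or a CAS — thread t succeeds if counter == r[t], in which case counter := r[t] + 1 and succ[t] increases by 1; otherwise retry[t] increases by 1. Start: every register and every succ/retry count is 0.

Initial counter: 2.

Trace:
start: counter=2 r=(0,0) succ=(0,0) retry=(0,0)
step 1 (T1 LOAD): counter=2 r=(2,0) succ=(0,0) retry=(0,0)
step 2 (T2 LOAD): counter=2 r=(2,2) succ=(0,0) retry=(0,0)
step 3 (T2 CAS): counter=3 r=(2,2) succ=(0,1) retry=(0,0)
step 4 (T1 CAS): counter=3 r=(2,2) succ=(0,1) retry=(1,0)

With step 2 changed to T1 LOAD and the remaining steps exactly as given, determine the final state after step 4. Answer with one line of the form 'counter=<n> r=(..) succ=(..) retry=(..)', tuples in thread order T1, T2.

(re-executing from step 2 with the substitution; state before step 2: counter=2 r=(2,0) succ=(0,0) retry=(0,0))
step 2 (T1 LOAD): counter=2 r=(2,0) succ=(0,0) retry=(0,0)
step 3 (T2 CAS): counter=2 r=(2,0) succ=(0,0) retry=(0,1)
step 4 (T1 CAS): counter=3 r=(2,0) succ=(1,0) retry=(0,1)

counter=3 r=(2,0) succ=(1,0) retry=(0,1)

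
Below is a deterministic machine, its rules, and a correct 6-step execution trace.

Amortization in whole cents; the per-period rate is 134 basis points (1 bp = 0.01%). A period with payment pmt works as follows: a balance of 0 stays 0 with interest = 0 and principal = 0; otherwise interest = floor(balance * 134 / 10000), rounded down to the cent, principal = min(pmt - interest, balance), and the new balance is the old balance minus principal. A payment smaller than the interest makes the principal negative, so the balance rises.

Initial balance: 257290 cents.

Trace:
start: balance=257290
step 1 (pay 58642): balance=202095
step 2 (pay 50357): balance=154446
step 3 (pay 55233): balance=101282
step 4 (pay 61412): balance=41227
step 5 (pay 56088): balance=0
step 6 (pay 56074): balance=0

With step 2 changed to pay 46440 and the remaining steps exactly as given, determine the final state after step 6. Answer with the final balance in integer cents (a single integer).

0

(re-executing from step 2 with the substitution; state before step 2: balance=202095)
step 2 (pay 46440): balance=158363
step 3 (pay 55233): balance=105252
step 4 (pay 61412): balance=45250
step 5 (pay 56088): balance=0
step 6 (pay 56074): balance=0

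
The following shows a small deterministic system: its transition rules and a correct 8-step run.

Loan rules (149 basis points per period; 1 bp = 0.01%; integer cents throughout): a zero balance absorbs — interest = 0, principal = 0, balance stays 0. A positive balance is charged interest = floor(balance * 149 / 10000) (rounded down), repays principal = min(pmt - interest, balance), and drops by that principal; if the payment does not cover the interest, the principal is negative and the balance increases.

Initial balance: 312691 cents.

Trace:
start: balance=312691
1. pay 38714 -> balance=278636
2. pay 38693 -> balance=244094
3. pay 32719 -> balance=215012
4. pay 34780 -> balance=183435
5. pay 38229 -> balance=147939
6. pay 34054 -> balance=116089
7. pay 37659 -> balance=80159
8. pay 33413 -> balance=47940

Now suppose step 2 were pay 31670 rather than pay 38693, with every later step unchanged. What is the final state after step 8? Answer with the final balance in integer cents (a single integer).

(re-executing from step 2 with the substitution; state before step 2: balance=278636)
2. pay 31670 -> balance=251117
3. pay 32719 -> balance=222139
4. pay 34780 -> balance=190668
5. pay 38229 -> balance=155279
6. pay 34054 -> balance=123538
7. pay 37659 -> balance=87719
8. pay 33413 -> balance=55613

55613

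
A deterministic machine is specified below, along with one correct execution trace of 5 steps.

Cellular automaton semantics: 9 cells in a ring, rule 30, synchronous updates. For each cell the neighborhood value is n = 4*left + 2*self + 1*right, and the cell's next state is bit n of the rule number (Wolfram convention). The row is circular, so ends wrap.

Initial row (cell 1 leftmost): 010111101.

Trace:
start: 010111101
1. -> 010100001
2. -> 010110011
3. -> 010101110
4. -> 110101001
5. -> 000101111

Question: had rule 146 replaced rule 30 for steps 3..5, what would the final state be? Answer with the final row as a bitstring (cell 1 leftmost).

000101101

(re-executing steps 3..5 under rule 146; state before step 3: 010110011)
3. -> 000001100
4. -> 000010010
5. -> 000101101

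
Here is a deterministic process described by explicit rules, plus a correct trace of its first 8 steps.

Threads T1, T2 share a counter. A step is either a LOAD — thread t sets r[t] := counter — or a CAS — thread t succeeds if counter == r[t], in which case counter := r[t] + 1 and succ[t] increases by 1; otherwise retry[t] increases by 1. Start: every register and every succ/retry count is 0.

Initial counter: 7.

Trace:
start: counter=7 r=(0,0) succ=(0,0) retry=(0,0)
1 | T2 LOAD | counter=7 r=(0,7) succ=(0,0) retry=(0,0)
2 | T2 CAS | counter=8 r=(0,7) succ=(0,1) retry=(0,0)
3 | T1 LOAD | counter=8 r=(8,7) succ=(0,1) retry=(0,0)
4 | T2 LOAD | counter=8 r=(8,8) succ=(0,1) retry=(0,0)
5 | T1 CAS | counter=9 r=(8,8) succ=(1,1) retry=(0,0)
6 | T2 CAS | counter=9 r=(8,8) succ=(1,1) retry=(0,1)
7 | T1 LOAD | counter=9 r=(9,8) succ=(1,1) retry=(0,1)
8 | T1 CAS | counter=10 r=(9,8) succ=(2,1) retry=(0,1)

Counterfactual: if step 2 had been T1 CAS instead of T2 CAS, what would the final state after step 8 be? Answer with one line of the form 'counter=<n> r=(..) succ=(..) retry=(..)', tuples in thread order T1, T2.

counter=9 r=(8,7) succ=(2,0) retry=(1,1)

(re-executing from step 2 with the substitution; state before step 2: counter=7 r=(0,7) succ=(0,0) retry=(0,0))
2 | T1 CAS | counter=7 r=(0,7) succ=(0,0) retry=(1,0)
3 | T1 LOAD | counter=7 r=(7,7) succ=(0,0) retry=(1,0)
4 | T2 LOAD | counter=7 r=(7,7) succ=(0,0) retry=(1,0)
5 | T1 CAS | counter=8 r=(7,7) succ=(1,0) retry=(1,0)
6 | T2 CAS | counter=8 r=(7,7) succ=(1,0) retry=(1,1)
7 | T1 LOAD | counter=8 r=(8,7) succ=(1,0) retry=(1,1)
8 | T1 CAS | counter=9 r=(8,7) succ=(2,0) retry=(1,1)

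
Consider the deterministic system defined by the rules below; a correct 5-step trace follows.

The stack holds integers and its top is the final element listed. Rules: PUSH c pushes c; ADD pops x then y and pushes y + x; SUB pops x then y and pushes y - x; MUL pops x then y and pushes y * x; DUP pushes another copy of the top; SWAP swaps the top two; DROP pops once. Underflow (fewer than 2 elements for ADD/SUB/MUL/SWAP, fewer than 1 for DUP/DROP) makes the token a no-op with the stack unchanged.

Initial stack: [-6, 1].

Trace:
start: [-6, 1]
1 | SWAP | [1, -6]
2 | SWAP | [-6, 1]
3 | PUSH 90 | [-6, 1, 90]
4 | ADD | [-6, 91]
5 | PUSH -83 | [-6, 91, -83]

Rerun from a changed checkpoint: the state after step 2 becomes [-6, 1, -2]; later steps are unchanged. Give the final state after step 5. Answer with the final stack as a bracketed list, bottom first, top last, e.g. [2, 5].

state after step 2 := [-6, 1, -2]
3 | PUSH 90 | [-6, 1, -2, 90]
4 | ADD | [-6, 1, 88]
5 | PUSH -83 | [-6, 1, 88, -83]

[-6, 1, 88, -83]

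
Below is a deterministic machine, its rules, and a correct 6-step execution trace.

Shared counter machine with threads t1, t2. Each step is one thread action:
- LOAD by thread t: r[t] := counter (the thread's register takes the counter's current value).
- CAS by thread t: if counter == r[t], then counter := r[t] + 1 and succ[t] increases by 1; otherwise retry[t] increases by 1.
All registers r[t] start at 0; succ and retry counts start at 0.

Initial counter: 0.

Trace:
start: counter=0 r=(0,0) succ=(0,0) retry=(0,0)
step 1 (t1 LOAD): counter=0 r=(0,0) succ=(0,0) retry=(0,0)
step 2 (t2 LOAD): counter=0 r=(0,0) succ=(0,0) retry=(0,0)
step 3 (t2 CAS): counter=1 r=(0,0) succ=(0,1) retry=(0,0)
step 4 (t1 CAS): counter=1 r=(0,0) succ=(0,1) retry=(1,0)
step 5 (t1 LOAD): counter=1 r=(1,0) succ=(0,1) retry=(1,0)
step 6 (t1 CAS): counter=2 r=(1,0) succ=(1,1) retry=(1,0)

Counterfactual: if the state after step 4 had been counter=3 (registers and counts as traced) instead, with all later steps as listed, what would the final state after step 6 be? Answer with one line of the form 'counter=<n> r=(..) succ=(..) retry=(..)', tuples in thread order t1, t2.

state after step 4 := counter=3 r=(0,0) succ=(0,1) retry=(1,0)
step 5 (t1 LOAD): counter=3 r=(3,0) succ=(0,1) retry=(1,0)
step 6 (t1 CAS): counter=4 r=(3,0) succ=(1,1) retry=(1,0)

counter=4 r=(3,0) succ=(1,1) retry=(1,0)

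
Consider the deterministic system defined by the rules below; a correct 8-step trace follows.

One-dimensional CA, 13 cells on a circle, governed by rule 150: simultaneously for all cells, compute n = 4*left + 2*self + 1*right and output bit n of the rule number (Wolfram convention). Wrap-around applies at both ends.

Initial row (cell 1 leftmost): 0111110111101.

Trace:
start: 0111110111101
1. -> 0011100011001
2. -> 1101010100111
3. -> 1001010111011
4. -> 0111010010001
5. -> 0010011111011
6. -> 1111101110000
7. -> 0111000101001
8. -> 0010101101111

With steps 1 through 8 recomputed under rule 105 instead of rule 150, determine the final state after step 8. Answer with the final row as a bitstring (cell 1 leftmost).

(re-executing steps 1..8 under rule 105; state before step 1: 0111110111101)
1. -> 1100011100110
2. -> 1101010100111
3. -> 0110101000100
4. -> 0111010010001
5. -> 1101100000100
6. -> 1111101110000
7. -> 1000111010110
8. -> 0010101101111

0010101101111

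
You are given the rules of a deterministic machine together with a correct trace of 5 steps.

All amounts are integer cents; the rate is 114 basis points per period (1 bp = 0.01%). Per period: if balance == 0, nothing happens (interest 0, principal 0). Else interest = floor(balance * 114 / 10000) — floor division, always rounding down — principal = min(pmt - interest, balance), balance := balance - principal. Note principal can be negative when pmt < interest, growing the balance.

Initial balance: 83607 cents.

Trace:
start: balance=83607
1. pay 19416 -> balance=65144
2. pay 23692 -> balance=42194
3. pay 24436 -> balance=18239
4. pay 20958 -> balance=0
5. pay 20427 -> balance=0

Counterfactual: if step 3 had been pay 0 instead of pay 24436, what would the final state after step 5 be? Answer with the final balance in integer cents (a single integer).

(re-executing from step 3 with the substitution; state before step 3: balance=42194)
3. pay 0 -> balance=42675
4. pay 20958 -> balance=22203
5. pay 20427 -> balance=2029

2029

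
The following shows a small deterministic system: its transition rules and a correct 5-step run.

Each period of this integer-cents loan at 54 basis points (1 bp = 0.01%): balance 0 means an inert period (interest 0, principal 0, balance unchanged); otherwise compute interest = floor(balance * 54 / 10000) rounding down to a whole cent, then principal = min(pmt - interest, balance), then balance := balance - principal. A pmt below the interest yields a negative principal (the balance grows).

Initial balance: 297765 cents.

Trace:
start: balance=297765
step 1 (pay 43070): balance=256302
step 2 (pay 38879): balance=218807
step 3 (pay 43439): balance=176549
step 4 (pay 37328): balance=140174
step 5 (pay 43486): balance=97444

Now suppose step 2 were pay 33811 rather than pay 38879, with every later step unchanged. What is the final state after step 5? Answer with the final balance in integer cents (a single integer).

102594

(re-executing from step 2 with the substitution; state before step 2: balance=256302)
step 2 (pay 33811): balance=223875
step 3 (pay 43439): balance=181644
step 4 (pay 37328): balance=145296
step 5 (pay 43486): balance=102594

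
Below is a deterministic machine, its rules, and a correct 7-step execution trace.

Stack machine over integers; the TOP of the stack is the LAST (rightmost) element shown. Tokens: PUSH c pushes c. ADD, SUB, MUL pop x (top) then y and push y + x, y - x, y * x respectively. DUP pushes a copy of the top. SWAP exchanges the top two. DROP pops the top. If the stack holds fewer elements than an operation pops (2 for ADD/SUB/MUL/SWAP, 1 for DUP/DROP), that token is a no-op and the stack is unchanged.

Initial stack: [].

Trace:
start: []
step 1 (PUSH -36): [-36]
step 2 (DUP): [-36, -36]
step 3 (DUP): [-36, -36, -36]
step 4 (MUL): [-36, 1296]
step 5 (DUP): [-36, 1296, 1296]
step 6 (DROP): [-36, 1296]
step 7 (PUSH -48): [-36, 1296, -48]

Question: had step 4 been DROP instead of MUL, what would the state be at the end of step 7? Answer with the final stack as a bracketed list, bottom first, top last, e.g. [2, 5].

(re-executing from step 4 with the substitution; state before step 4: [-36, -36, -36])
step 4 (DROP): [-36, -36]
step 5 (DUP): [-36, -36, -36]
step 6 (DROP): [-36, -36]
step 7 (PUSH -48): [-36, -36, -48]

[-36, -36, -48]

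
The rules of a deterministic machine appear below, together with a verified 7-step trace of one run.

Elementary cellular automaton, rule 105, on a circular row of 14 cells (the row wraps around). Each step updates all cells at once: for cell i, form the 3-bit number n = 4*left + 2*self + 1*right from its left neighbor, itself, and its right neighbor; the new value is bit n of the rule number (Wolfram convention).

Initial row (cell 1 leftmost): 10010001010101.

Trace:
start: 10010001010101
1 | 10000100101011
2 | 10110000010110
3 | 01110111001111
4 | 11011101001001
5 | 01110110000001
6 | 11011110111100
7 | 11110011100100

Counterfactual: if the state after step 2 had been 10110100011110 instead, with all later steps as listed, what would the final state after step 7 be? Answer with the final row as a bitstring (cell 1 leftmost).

state after step 2 := 10110100011110
3 | 01111001010011
4 | 11001000100011
5 | 01000010001010
6 | 00011000100100
7 | 11011010000001

11011010000001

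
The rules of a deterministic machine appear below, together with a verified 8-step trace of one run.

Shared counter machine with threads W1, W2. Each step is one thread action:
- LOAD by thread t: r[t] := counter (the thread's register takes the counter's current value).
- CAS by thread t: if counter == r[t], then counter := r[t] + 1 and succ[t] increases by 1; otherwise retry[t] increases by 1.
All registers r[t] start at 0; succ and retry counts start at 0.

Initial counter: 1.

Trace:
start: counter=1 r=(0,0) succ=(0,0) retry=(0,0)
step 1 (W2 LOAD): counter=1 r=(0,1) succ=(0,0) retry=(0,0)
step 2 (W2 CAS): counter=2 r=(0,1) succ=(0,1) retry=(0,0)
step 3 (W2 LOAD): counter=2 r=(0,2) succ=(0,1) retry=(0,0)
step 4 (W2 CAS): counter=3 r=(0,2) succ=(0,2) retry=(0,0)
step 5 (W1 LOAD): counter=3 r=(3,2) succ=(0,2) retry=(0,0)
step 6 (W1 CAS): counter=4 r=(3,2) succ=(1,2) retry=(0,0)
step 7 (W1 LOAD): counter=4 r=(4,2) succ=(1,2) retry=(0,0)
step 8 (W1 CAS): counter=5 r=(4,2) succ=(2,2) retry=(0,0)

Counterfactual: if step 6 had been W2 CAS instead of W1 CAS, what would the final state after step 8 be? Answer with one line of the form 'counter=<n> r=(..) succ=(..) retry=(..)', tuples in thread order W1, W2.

counter=4 r=(3,2) succ=(1,2) retry=(0,1)

(re-executing from step 6 with the substitution; state before step 6: counter=3 r=(3,2) succ=(0,2) retry=(0,0))
step 6 (W2 CAS): counter=3 r=(3,2) succ=(0,2) retry=(0,1)
step 7 (W1 LOAD): counter=3 r=(3,2) succ=(0,2) retry=(0,1)
step 8 (W1 CAS): counter=4 r=(3,2) succ=(1,2) retry=(0,1)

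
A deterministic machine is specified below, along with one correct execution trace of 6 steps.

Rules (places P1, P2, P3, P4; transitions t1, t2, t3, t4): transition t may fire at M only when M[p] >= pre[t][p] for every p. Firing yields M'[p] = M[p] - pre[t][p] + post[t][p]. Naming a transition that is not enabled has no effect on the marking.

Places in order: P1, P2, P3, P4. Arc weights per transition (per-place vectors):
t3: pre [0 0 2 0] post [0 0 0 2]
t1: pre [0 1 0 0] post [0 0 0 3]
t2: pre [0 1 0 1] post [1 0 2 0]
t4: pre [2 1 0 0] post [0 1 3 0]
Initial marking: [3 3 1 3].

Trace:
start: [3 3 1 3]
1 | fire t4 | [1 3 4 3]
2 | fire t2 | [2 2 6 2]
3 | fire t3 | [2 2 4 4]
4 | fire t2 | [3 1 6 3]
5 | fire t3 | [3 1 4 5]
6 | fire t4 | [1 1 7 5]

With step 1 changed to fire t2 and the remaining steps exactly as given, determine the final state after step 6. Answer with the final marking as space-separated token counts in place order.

(re-executing from step 1 with the substitution; state before step 1: [3 3 1 3])
1 | fire t2 | [4 2 3 2]
2 | fire t2 | [5 1 5 1]
3 | fire t3 | [5 1 3 3]
4 | fire t2 | [6 0 5 2]
5 | fire t3 | [6 0 3 4]
6 | fire t4 | [6 0 3 4]

6 0 3 4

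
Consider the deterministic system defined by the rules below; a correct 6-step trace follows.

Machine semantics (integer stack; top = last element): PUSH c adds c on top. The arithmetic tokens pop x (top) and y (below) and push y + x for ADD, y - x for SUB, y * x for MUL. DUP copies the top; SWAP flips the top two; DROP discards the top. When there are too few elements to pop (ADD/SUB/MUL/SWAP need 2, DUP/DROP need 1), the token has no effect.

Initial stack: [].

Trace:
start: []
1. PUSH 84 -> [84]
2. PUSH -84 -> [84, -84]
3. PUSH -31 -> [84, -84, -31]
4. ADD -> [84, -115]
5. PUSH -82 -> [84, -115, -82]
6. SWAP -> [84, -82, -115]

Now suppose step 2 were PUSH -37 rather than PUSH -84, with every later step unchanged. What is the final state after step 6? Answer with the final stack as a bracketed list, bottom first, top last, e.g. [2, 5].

(re-executing from step 2 with the substitution; state before step 2: [84])
2. PUSH -37 -> [84, -37]
3. PUSH -31 -> [84, -37, -31]
4. ADD -> [84, -68]
5. PUSH -82 -> [84, -68, -82]
6. SWAP -> [84, -82, -68]

[84, -82, -68]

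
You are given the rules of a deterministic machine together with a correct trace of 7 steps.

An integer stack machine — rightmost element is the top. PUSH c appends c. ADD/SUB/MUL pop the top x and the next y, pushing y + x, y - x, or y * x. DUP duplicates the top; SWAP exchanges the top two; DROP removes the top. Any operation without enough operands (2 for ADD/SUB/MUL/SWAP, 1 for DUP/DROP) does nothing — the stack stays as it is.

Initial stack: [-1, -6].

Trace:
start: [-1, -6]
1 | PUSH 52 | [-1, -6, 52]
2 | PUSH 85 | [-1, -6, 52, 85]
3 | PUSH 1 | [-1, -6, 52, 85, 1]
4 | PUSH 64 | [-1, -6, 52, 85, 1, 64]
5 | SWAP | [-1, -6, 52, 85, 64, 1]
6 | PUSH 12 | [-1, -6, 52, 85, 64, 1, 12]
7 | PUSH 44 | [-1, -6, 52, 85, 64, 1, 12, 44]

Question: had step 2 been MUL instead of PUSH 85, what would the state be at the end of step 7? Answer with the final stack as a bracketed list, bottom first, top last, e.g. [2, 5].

[-1, -312, 64, 1, 12, 44]

(re-executing from step 2 with the substitution; state before step 2: [-1, -6, 52])
2 | MUL | [-1, -312]
3 | PUSH 1 | [-1, -312, 1]
4 | PUSH 64 | [-1, -312, 1, 64]
5 | SWAP | [-1, -312, 64, 1]
6 | PUSH 12 | [-1, -312, 64, 1, 12]
7 | PUSH 44 | [-1, -312, 64, 1, 12, 44]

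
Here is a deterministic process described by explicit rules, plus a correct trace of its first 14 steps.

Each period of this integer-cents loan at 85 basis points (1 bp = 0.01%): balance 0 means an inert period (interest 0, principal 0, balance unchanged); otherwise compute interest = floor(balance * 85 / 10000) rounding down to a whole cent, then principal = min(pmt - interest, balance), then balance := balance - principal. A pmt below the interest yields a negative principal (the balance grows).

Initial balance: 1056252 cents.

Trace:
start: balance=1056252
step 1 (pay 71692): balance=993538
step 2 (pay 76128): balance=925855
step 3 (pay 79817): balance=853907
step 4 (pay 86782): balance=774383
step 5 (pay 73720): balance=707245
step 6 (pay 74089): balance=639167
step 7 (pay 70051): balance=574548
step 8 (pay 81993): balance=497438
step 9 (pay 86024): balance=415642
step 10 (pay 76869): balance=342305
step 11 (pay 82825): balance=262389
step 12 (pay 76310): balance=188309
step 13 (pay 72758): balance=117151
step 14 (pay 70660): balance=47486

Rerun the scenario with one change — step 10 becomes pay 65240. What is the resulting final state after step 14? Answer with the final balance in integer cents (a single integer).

(re-executing from step 10 with the substitution; state before step 10: balance=415642)
step 10 (pay 65240): balance=353934
step 11 (pay 82825): balance=274117
step 12 (pay 76310): balance=200136
step 13 (pay 72758): balance=129079
step 14 (pay 70660): balance=59516

59516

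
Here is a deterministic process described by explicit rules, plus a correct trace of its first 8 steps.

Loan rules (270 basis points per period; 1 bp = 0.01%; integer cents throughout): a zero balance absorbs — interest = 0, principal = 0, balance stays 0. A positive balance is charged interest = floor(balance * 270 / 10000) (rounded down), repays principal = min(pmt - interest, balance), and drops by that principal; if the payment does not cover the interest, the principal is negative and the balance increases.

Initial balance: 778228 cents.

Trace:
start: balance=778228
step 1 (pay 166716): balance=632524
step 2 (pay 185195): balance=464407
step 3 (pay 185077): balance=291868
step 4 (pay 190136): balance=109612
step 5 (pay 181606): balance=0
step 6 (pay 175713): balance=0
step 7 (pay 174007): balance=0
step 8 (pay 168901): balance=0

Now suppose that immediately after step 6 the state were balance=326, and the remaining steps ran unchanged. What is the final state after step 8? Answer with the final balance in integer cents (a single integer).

state after step 6 := balance=326
step 7 (pay 174007): balance=0
step 8 (pay 168901): balance=0

0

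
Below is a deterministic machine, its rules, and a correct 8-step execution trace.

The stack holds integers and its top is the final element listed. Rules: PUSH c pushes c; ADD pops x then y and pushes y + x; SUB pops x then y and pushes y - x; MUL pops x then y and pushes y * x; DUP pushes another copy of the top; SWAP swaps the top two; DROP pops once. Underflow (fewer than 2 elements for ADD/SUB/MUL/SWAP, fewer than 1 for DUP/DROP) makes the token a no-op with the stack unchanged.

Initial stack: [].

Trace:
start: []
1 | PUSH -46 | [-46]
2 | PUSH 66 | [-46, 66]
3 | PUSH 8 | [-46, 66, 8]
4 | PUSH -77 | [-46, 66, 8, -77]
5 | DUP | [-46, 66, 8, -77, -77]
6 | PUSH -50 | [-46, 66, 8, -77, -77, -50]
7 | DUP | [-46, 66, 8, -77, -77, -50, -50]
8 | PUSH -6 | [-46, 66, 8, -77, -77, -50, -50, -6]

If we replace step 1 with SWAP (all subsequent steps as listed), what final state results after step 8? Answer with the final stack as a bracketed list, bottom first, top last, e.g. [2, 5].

[66, 8, -77, -77, -50, -50, -6]

(re-executing from step 1 with the substitution; state before step 1: [])
1 | SWAP | []
2 | PUSH 66 | [66]
3 | PUSH 8 | [66, 8]
4 | PUSH -77 | [66, 8, -77]
5 | DUP | [66, 8, -77, -77]
6 | PUSH -50 | [66, 8, -77, -77, -50]
7 | DUP | [66, 8, -77, -77, -50, -50]
8 | PUSH -6 | [66, 8, -77, -77, -50, -50, -6]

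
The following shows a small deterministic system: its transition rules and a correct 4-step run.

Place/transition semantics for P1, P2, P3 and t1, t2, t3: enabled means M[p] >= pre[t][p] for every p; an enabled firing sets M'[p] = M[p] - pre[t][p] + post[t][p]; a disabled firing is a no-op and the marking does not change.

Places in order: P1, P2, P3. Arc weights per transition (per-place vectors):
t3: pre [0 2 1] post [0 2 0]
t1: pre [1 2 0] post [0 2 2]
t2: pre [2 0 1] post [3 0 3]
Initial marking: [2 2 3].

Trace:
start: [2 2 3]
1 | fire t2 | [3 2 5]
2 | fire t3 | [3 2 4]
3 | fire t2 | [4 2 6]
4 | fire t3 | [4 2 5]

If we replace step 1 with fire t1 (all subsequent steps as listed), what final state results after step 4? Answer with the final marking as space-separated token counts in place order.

(re-executing from step 1 with the substitution; state before step 1: [2 2 3])
1 | fire t1 | [1 2 5]
2 | fire t3 | [1 2 4]
3 | fire t2 | [1 2 4]
4 | fire t3 | [1 2 3]

1 2 3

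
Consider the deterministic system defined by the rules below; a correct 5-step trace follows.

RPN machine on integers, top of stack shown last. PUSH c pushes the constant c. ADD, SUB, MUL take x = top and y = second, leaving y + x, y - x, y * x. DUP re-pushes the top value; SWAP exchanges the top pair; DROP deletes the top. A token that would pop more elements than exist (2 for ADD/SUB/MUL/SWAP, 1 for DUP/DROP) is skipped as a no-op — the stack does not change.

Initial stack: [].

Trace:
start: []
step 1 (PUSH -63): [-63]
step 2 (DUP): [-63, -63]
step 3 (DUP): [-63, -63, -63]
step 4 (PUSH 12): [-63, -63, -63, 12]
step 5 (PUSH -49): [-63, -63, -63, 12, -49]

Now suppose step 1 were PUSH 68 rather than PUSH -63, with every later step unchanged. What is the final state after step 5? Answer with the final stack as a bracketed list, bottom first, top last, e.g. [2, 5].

[68, 68, 68, 12, -49]

(re-executing from step 1 with the substitution; state before step 1: [])
step 1 (PUSH 68): [68]
step 2 (DUP): [68, 68]
step 3 (DUP): [68, 68, 68]
step 4 (PUSH 12): [68, 68, 68, 12]
step 5 (PUSH -49): [68, 68, 68, 12, -49]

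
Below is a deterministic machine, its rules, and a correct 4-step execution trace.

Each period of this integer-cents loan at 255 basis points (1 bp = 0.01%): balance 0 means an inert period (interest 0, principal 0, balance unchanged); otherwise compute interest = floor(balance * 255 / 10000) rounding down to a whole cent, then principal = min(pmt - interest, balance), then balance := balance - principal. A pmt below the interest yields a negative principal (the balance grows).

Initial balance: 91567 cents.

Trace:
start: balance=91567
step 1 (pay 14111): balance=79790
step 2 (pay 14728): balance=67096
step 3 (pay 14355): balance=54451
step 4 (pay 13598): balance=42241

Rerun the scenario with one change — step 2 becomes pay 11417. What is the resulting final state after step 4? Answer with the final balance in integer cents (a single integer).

45724

(re-executing from step 2 with the substitution; state before step 2: balance=79790)
step 2 (pay 11417): balance=70407
step 3 (pay 14355): balance=57847
step 4 (pay 13598): balance=45724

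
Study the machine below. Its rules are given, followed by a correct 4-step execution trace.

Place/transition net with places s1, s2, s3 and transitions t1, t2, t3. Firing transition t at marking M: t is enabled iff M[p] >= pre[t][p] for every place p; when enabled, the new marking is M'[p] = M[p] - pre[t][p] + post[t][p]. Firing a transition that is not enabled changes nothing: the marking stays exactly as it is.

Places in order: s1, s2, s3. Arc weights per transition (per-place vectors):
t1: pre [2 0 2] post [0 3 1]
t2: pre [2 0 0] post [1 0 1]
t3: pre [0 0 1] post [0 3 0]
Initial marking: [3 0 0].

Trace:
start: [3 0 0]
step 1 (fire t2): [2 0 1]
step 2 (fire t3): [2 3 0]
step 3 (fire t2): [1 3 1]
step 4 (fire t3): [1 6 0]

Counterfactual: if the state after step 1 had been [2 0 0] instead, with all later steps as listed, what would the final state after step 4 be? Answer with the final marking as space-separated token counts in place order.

1 3 0

state after step 1 := [2 0 0]
step 2 (fire t3): [2 0 0]
step 3 (fire t2): [1 0 1]
step 4 (fire t3): [1 3 0]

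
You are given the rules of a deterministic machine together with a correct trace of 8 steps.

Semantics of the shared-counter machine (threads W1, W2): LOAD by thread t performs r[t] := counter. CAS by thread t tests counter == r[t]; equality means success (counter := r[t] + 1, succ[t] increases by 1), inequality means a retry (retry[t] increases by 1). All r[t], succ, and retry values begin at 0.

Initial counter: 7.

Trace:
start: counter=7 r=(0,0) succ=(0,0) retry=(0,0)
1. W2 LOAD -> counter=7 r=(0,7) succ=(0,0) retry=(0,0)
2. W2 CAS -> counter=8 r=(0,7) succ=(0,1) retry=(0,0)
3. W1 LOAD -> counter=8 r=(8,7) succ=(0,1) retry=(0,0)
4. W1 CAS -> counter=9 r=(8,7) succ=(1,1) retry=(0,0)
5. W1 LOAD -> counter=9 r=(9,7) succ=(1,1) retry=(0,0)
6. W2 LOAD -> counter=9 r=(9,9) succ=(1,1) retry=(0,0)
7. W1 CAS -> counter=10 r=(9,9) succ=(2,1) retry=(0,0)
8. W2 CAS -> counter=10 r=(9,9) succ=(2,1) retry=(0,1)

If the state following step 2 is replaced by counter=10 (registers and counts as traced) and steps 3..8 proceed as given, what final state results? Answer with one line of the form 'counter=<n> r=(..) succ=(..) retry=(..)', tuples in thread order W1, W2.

state after step 2 := counter=10 r=(0,7) succ=(0,1) retry=(0,0)
3. W1 LOAD -> counter=10 r=(10,7) succ=(0,1) retry=(0,0)
4. W1 CAS -> counter=11 r=(10,7) succ=(1,1) retry=(0,0)
5. W1 LOAD -> counter=11 r=(11,7) succ=(1,1) retry=(0,0)
6. W2 LOAD -> counter=11 r=(11,11) succ=(1,1) retry=(0,0)
7. W1 CAS -> counter=12 r=(11,11) succ=(2,1) retry=(0,0)
8. W2 CAS -> counter=12 r=(11,11) succ=(2,1) retry=(0,1)

counter=12 r=(11,11) succ=(2,1) retry=(0,1)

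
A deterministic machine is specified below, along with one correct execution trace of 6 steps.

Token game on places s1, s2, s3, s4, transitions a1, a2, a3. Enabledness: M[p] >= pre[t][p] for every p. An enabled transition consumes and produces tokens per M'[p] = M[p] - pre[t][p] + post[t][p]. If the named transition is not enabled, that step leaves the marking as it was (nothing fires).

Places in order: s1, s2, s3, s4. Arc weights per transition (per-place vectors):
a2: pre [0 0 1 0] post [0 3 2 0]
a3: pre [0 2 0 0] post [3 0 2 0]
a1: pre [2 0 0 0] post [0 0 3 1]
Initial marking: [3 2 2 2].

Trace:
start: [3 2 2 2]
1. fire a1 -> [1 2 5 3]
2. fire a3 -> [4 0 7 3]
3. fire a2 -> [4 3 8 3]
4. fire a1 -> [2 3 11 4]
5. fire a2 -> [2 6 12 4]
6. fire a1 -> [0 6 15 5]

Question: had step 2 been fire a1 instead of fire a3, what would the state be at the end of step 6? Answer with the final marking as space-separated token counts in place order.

(re-executing from step 2 with the substitution; state before step 2: [1 2 5 3])
2. fire a1 -> [1 2 5 3]
3. fire a2 -> [1 5 6 3]
4. fire a1 -> [1 5 6 3]
5. fire a2 -> [1 8 7 3]
6. fire a1 -> [1 8 7 3]

1 8 7 3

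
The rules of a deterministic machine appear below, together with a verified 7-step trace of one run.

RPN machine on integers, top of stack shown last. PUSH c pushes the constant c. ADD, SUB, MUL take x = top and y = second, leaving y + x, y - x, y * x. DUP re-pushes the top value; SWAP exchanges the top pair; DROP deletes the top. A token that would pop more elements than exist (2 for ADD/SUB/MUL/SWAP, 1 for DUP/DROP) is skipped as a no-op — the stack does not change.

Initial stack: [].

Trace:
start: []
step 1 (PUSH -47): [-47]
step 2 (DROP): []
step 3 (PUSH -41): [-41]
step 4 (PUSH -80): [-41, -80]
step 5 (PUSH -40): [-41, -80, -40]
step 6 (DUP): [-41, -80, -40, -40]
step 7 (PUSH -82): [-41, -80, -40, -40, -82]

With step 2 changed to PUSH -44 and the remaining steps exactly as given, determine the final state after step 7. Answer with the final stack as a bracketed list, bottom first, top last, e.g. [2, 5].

[-47, -44, -41, -80, -40, -40, -82]

(re-executing from step 2 with the substitution; state before step 2: [-47])
step 2 (PUSH -44): [-47, -44]
step 3 (PUSH -41): [-47, -44, -41]
step 4 (PUSH -80): [-47, -44, -41, -80]
step 5 (PUSH -40): [-47, -44, -41, -80, -40]
step 6 (DUP): [-47, -44, -41, -80, -40, -40]
step 7 (PUSH -82): [-47, -44, -41, -80, -40, -40, -82]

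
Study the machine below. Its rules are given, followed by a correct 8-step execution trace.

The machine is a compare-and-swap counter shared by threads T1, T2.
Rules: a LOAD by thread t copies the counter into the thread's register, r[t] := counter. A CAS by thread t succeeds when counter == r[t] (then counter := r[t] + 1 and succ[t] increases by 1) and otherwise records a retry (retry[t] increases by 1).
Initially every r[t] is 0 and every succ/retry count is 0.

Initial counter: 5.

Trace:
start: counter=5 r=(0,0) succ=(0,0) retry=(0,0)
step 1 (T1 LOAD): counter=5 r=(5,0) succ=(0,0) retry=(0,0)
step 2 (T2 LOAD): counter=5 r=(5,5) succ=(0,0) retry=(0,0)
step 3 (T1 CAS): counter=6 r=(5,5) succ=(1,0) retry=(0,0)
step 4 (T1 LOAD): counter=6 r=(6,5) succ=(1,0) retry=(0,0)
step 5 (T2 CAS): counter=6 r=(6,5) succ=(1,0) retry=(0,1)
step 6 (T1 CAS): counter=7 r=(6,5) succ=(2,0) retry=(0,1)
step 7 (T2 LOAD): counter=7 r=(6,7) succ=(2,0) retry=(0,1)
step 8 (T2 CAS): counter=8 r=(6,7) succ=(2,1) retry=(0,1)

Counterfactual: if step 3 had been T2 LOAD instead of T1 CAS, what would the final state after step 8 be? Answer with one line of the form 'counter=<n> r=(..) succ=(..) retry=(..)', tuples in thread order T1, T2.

(re-executing from step 3 with the substitution; state before step 3: counter=5 r=(5,5) succ=(0,0) retry=(0,0))
step 3 (T2 LOAD): counter=5 r=(5,5) succ=(0,0) retry=(0,0)
step 4 (T1 LOAD): counter=5 r=(5,5) succ=(0,0) retry=(0,0)
step 5 (T2 CAS): counter=6 r=(5,5) succ=(0,1) retry=(0,0)
step 6 (T1 CAS): counter=6 r=(5,5) succ=(0,1) retry=(1,0)
step 7 (T2 LOAD): counter=6 r=(5,6) succ=(0,1) retry=(1,0)
step 8 (T2 CAS): counter=7 r=(5,6) succ=(0,2) retry=(1,0)

counter=7 r=(5,6) succ=(0,2) retry=(1,0)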